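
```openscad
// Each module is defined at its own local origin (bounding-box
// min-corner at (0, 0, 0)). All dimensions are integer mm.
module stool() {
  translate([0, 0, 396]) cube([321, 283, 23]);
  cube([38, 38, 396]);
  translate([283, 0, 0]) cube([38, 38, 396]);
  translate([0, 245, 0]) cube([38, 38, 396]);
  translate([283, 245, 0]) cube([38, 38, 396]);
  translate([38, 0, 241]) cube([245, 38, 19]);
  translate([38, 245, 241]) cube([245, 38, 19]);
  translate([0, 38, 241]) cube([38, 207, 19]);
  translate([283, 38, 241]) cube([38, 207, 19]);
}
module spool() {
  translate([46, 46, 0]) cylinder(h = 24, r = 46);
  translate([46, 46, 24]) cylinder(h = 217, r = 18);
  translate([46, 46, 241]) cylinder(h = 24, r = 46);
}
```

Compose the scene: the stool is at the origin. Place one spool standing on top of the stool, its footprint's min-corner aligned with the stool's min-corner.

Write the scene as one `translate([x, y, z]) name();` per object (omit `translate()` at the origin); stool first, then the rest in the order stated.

stool();
translate([0, 0, 419]) spool();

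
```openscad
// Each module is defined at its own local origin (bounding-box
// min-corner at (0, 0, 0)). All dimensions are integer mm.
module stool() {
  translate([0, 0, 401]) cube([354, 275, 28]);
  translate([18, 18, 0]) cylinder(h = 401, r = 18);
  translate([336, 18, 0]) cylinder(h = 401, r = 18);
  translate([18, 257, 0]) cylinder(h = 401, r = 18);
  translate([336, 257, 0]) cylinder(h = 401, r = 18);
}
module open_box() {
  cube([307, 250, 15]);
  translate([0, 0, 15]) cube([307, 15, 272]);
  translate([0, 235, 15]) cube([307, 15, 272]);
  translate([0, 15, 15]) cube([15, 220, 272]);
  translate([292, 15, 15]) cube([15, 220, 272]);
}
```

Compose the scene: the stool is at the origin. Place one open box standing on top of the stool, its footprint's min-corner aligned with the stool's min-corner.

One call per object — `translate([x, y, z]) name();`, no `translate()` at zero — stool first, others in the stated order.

stool();
translate([0, 0, 429]) open_box();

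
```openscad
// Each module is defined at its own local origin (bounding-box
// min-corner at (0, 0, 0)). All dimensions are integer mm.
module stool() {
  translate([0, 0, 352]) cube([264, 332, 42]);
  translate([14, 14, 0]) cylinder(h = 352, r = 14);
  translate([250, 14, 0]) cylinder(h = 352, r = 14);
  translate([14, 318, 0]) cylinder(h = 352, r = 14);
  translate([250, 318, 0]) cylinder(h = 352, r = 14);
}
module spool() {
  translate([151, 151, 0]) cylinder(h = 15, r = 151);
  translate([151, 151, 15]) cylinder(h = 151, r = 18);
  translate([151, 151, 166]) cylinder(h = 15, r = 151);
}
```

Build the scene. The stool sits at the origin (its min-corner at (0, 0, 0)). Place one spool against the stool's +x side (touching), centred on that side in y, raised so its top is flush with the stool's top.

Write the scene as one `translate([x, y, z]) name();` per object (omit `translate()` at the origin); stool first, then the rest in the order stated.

stool();
translate([264, 15, 213]) spool();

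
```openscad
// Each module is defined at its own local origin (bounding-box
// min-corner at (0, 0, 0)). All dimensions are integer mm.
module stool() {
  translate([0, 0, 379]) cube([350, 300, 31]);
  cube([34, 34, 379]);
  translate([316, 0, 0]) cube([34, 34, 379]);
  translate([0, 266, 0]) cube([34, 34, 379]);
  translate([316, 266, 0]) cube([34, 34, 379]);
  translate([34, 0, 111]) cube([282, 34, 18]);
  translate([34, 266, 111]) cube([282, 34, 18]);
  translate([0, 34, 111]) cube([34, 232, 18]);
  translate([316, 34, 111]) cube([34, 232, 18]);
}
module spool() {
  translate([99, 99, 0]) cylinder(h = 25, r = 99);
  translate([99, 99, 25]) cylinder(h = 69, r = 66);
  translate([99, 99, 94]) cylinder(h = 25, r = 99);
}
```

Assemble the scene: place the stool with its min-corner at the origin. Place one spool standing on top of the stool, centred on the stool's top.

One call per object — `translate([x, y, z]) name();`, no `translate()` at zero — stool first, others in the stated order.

stool();
translate([76, 51, 410]) spool();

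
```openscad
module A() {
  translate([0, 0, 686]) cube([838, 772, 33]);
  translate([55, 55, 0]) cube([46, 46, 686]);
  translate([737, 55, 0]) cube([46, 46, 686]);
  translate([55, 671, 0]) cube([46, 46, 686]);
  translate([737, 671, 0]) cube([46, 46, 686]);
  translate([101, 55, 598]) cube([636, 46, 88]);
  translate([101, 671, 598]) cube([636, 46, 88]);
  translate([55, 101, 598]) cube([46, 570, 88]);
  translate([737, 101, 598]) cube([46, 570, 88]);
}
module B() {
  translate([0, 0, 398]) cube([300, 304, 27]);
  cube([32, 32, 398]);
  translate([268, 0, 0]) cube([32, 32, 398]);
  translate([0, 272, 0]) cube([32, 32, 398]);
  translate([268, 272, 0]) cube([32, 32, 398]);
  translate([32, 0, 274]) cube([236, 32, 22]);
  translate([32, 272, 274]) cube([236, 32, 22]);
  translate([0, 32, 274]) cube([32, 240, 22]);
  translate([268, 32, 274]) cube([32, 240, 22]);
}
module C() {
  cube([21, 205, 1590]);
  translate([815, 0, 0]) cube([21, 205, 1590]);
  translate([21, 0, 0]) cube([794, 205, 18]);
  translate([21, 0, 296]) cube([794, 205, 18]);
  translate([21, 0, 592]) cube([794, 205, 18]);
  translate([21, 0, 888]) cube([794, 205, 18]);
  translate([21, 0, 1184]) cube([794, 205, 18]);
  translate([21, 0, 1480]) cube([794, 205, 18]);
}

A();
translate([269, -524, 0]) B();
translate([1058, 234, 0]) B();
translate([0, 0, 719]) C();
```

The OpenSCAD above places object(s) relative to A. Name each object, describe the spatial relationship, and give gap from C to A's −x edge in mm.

The bookshelf's min-x is at 0; the table's min-x is 0; gap = 0 mm.

A is a table. B is a stool. C is a bookshelf. Two stools sit around the table at the −y, +x sides. The bookshelf is on top of the table. The gap from the bookshelf to the table's −x edge is 0 mm.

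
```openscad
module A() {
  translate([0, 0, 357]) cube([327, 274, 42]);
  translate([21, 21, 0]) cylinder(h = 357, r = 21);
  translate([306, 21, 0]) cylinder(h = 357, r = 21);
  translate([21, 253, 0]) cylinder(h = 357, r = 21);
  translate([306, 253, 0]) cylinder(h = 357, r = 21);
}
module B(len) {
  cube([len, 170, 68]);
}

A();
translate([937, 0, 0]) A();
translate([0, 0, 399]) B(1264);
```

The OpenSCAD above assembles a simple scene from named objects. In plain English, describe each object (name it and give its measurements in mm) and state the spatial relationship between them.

A is a four-legged stool. The seat is 327×274 mm, 42 mm thick, top at z = 399 mm. It stands on four round legs, each 42 mm in diameter, from z = 0 to the seat underside, each leg's axis is inset half a diameter from the nearest pair of seat edges (so the leg's bounding box is flush with the corner).

B is a rectangular beam 1264 mm long (x), 170 mm deep (y), 68 mm thick (z).

The beam spans the tops of two stools placed 610 mm apart, resting at z = 399 mm.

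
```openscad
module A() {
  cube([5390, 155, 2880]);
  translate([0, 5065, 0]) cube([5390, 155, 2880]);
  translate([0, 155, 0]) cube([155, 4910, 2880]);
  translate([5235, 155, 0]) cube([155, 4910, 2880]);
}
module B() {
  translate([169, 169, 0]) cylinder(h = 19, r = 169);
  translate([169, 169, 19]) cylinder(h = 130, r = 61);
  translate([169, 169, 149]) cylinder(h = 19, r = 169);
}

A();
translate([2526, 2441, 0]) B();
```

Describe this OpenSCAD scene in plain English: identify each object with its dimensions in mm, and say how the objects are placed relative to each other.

A is the wall frame of a small rectangular building: four walls, each 2880 mm tall and 155 mm thick, enclosing a footprint 5390 mm (x) by 5220 mm (y) outside-to-outside, with no floor or roof. The front and back walls (the −y and +y sides) span the full width; the two side walls fit between them.

B is a spool: two coaxial disc flanges of radius 169 mm and thickness 19 mm, joined by a core cylinder of radius 61 mm and height 130 mm. The lower flange rests on z = 0 and the three cylinders share a vertical axis.

The spool sits inside the house frame, centred.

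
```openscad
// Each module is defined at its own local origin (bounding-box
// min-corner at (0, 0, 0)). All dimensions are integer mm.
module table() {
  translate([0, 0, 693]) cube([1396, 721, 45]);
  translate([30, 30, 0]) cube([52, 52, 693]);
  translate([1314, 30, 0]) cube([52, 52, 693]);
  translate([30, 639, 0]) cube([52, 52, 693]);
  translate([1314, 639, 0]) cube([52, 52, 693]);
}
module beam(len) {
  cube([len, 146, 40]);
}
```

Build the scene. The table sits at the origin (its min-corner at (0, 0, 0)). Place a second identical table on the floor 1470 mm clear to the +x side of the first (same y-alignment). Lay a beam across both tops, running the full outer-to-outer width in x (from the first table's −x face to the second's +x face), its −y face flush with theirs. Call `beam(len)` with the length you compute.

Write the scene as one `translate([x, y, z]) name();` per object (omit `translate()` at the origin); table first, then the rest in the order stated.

table();
translate([2866, 0, 0]) table();
translate([0, 0, 738]) beam(4262);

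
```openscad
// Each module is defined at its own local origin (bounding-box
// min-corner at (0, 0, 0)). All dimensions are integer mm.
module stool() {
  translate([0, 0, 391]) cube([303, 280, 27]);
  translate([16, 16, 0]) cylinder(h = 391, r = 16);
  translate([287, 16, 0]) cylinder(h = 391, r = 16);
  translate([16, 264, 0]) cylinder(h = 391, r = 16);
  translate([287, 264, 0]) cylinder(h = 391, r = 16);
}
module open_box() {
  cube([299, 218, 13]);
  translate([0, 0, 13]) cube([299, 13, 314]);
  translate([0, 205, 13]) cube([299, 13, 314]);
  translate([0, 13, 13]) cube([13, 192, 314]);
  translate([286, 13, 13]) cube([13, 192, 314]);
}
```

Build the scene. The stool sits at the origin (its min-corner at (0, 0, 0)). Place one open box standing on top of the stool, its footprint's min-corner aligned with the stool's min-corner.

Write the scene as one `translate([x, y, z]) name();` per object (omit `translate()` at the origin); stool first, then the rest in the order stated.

stool();
translate([0, 0, 418]) open_box();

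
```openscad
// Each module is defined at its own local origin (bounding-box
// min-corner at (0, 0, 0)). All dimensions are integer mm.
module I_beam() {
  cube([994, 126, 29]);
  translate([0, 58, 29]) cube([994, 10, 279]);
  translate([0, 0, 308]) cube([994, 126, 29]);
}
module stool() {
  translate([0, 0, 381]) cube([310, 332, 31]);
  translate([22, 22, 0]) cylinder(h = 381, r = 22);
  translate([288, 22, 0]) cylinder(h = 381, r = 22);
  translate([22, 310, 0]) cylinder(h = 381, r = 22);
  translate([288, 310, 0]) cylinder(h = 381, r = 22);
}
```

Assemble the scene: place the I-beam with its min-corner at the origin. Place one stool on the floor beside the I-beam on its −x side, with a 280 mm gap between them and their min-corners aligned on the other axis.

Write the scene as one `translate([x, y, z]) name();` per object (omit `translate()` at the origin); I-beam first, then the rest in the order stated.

I_beam();
translate([-590, 0, 0]) stool();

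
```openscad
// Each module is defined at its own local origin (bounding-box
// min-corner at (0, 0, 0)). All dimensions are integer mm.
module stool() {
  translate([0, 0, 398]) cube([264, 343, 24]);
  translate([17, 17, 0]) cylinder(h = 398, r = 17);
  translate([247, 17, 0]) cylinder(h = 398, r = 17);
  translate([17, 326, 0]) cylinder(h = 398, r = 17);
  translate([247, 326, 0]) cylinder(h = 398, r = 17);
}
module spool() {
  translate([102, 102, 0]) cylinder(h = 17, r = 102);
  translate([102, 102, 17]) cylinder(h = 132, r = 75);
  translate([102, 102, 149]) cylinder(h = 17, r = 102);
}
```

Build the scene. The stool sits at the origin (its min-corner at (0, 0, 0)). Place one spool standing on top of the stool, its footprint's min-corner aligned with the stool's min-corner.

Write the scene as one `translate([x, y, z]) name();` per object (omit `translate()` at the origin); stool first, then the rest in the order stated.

stool();
translate([0, 0, 422]) spool();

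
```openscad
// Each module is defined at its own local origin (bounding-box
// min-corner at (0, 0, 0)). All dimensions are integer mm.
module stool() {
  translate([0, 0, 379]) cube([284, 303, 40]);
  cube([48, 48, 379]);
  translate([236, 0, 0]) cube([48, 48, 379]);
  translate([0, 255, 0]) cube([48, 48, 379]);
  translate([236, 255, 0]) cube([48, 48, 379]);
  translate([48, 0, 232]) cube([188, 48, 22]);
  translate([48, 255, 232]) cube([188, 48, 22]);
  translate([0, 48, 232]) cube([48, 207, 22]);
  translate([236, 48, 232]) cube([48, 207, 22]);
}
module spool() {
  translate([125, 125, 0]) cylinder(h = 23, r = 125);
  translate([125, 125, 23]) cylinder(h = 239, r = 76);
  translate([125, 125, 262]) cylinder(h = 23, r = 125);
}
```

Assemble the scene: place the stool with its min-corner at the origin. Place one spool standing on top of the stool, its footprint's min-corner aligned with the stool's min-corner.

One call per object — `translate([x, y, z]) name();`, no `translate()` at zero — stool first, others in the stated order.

stool();
translate([0, 0, 419]) spool();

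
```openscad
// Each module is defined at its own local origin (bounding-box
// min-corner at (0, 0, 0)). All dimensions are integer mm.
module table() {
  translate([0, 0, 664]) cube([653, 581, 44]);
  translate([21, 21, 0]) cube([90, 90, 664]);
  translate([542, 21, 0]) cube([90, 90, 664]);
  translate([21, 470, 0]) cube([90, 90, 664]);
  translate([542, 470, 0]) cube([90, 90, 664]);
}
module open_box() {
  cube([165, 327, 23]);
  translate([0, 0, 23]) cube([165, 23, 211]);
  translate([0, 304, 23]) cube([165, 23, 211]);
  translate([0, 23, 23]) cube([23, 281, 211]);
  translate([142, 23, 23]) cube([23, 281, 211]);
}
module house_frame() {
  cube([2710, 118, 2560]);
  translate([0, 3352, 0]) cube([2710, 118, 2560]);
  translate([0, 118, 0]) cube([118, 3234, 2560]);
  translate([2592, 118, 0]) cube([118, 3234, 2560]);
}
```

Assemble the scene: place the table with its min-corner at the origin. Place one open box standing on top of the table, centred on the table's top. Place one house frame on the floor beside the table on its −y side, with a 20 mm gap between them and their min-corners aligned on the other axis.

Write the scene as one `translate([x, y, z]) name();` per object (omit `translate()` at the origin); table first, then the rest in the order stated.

table();
translate([244, 127, 708]) open_box();
translate([0, -3490, 0]) house_frame();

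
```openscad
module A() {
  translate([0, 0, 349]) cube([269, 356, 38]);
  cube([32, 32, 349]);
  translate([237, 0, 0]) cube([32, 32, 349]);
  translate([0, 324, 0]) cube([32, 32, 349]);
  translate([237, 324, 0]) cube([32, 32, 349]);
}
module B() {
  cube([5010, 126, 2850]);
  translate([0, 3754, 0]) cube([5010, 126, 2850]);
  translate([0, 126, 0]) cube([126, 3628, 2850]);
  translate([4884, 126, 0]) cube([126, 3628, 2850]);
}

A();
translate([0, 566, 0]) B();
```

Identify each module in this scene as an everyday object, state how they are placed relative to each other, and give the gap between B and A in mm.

A is a stool. B is a house frame. The house frame is on the floor beside the stool on its +y side. The gap between the house frame and the stool is 210 mm.

The house frame's nearest face is 210 mm from the stool's +y face.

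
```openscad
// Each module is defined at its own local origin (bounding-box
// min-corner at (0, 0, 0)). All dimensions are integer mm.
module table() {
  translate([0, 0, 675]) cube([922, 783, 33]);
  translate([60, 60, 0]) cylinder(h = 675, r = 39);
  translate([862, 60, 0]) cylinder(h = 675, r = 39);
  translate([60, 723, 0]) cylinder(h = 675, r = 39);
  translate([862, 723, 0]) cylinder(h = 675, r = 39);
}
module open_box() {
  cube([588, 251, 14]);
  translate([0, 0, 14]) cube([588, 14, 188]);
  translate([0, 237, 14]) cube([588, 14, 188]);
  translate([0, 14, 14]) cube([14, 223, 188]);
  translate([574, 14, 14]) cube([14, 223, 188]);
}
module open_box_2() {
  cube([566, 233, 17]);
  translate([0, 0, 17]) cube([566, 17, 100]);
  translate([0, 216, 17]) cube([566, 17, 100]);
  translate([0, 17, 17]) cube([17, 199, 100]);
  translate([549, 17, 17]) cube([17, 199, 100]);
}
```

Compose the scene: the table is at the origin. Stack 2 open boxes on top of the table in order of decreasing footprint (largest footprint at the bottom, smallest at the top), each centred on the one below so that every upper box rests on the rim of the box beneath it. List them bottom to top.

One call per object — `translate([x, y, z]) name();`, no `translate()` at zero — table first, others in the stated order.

table();
translate([167, 266, 708]) open_box();
translate([178, 275, 910]) open_box_2();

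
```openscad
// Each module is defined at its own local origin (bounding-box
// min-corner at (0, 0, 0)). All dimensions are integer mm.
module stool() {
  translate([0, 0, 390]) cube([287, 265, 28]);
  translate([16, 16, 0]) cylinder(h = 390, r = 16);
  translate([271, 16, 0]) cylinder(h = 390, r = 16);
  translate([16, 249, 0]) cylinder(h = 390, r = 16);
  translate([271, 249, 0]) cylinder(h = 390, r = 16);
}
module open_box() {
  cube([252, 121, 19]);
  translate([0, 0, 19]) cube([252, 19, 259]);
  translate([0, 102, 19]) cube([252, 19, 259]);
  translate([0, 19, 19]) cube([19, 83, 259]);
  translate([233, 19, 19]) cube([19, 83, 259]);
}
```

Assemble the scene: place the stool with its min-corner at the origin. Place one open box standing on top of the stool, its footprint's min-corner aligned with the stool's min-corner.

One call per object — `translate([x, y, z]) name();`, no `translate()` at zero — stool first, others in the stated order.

stool();
translate([0, 0, 418]) open_box();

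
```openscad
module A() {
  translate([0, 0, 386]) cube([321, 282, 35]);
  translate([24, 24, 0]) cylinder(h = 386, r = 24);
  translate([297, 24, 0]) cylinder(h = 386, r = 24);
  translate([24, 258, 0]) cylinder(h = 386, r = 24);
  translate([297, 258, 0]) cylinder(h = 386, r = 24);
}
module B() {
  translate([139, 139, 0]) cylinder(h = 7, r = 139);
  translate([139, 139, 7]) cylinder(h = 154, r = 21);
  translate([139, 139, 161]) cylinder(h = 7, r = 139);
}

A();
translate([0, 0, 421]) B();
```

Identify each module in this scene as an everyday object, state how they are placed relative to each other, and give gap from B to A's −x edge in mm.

A is a stool. B is a spool. The spool is on top of the stool. The gap from the spool to the stool's −x edge is 0 mm.

The spool's min-x is at 0; the stool's min-x is 0; gap = 0 mm.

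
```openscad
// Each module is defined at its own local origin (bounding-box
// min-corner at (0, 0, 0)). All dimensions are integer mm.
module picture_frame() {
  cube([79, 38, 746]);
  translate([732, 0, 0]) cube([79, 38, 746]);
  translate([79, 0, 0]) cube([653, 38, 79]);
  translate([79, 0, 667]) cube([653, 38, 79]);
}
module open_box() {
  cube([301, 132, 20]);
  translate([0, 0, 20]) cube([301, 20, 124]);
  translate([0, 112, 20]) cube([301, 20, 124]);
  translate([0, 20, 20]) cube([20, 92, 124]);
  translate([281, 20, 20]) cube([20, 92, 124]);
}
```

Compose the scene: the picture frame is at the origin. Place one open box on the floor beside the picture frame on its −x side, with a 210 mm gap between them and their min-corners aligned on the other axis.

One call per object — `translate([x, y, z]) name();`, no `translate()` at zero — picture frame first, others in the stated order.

picture_frame();
translate([-511, 0, 0]) open_box();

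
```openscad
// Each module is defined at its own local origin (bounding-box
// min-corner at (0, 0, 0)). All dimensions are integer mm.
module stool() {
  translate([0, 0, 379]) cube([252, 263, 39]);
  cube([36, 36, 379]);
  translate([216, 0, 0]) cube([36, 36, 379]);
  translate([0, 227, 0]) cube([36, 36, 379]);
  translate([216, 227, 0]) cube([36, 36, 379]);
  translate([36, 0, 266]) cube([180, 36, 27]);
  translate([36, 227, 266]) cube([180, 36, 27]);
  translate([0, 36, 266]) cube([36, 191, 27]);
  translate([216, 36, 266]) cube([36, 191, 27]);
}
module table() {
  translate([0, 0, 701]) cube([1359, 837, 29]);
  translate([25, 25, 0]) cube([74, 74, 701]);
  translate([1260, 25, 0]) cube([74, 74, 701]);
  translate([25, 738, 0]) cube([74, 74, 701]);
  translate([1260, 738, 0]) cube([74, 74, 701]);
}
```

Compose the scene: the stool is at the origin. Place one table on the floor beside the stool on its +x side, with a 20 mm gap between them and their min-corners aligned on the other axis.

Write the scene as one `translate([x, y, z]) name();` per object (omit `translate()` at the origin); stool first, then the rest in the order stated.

stool();
translate([272, 0, 0]) table();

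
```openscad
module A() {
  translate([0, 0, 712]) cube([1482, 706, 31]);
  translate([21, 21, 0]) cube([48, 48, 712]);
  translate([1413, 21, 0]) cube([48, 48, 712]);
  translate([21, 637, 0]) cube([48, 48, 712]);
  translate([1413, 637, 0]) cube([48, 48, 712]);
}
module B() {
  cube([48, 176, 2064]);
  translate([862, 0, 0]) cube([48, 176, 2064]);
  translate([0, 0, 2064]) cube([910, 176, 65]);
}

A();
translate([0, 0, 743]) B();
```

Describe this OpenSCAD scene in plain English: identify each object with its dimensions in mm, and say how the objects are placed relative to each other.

A is a table with a 1482×706 mm rectangular top, 31 mm thick, top surface at z = 743 mm, supported by four 48×48 mm square legs, each inset 21 mm from the nearest pair of top edges, running from the floor.

B is a rectangular door frame: two vertical jambs of 48×176 mm section, 2064 mm tall, with a clear opening 814 mm wide between their inner faces. A header 65 mm tall and 176 mm deep lies on top of the jambs and spans the full outside width.

The door frame is on top of the table.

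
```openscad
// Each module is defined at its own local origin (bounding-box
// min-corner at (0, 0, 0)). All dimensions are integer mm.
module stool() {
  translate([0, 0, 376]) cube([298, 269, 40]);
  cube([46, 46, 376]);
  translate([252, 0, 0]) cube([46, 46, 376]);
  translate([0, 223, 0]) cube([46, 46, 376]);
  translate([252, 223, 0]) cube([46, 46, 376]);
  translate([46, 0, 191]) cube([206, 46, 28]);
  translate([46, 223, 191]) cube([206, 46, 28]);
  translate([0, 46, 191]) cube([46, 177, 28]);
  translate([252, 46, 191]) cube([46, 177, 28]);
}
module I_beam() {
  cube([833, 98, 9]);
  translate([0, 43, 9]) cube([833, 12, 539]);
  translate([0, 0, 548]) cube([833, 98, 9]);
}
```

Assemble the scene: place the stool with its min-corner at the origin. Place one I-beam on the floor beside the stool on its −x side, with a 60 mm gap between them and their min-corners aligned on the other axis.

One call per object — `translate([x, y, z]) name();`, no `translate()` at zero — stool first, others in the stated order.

stool();
translate([-893, 0, 0]) I_beam();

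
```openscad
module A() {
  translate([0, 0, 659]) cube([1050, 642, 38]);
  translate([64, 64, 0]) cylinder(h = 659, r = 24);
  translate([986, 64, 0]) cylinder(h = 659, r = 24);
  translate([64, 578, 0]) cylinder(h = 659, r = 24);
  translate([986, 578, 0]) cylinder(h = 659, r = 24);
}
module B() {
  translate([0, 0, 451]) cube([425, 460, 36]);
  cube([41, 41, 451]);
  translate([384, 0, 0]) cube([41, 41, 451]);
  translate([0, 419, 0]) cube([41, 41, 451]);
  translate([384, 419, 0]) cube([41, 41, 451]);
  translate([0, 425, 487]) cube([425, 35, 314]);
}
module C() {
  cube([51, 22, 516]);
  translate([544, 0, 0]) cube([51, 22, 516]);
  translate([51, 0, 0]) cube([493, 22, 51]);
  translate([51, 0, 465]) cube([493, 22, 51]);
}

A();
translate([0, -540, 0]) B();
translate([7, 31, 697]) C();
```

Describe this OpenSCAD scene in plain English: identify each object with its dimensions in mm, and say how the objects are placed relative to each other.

A is a table with a 1050×642 mm rectangular top, 38 mm thick, top surface at z = 697 mm, supported by four round legs of 48 mm diameter, each leg's bounding box inset 40 mm from the nearest pair of top edges, running from the floor.

B is a chair. The seat is a 425×460×36 mm slab with its top at z = 487 mm, on four 41×41 mm corner legs (flush with the seat edges, standing on z = 0). A flat backrest 35 mm thick, 314 mm tall, spans the full seat width and rises from the seat top along its +y edge, rear face flush with the rear of the seat.

C is a rectangular picture frame lying in the x–z plane (depth along y). The opening is 493 mm wide (x) by 414 mm tall (z), surrounded by a border 51 mm wide on all four sides. The frame is 22 mm deep and is made of two full-height vertical stiles with two horizontal rails fitted between them.

The chair is on the floor beside the table on its −y side. The picture frame is on top of the table.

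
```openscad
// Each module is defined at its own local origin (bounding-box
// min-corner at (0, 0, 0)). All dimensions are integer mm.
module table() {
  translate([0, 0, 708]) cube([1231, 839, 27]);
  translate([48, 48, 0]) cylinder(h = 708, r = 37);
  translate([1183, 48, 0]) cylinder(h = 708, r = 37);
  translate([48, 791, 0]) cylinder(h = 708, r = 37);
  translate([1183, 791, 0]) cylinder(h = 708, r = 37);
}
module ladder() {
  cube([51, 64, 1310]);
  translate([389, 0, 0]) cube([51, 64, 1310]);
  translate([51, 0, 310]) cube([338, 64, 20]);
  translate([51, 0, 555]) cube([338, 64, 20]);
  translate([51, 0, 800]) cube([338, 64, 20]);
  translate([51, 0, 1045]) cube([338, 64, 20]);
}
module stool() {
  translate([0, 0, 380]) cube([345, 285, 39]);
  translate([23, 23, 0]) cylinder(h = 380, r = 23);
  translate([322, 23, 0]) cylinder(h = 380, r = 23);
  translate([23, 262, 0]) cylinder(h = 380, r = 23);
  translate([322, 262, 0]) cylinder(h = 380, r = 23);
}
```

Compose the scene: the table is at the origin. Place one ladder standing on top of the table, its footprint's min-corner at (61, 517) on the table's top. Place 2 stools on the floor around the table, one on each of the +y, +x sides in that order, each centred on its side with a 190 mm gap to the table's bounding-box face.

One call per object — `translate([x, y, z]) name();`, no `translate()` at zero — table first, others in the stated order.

table();
translate([61, 517, 735]) ladder();
translate([443, 1029, 0]) stool();
translate([1421, 277, 0]) stool();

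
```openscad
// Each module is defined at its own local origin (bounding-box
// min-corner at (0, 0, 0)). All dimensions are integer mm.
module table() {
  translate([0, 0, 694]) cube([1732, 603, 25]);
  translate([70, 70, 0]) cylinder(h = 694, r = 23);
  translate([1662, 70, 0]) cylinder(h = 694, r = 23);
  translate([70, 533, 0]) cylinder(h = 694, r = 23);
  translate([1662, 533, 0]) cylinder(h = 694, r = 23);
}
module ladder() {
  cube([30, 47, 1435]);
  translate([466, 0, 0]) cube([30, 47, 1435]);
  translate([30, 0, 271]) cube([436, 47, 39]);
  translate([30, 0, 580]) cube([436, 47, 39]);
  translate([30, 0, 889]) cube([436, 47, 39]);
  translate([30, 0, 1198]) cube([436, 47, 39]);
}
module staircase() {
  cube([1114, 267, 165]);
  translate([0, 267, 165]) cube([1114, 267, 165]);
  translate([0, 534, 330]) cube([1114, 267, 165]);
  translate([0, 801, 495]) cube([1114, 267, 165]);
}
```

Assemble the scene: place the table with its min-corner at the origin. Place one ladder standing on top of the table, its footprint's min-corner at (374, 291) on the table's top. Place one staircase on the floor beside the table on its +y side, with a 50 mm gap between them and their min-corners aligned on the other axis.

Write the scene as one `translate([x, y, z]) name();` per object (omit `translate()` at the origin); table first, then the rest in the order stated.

table();
translate([374, 291, 719]) ladder();
translate([0, 653, 0]) staircase();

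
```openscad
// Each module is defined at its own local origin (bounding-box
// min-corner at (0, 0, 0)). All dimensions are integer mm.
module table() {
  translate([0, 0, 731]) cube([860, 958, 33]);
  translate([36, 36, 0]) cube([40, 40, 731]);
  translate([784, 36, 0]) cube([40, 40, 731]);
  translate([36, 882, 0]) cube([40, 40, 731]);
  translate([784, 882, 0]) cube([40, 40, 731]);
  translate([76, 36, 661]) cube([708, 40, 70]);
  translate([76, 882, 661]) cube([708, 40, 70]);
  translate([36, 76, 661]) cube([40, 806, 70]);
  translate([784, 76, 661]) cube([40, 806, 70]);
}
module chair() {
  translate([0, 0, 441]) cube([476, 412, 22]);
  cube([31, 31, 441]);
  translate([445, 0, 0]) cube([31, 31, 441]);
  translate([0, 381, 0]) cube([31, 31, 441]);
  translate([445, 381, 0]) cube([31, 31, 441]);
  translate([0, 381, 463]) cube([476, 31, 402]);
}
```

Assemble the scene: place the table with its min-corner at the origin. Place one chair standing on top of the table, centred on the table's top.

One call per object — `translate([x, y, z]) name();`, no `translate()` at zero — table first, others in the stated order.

table();
translate([192, 273, 764]) chair();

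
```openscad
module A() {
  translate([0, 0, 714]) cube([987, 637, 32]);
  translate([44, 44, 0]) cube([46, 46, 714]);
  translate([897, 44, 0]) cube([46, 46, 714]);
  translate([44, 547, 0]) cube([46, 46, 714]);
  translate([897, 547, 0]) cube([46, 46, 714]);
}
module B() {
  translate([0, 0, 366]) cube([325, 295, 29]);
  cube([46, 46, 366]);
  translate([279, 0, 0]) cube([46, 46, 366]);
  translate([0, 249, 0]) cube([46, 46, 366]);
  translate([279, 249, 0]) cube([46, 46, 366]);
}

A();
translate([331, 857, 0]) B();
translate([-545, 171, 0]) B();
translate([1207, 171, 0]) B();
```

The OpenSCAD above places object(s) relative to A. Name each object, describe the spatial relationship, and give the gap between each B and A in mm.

A is a table. B is a stool. Three stools sit around the table at the +y, −x, +x sides. The gap between each stool and the table is 220 mm.

Each stool's nearest face is 220 mm from the table's bounding box.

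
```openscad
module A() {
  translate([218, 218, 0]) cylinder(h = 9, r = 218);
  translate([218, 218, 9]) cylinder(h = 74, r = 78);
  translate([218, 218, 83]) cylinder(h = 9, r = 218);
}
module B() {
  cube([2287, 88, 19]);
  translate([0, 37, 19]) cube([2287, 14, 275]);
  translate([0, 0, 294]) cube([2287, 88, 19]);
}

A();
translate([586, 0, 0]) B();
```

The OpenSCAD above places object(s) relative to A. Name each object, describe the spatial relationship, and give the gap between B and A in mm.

A is a spool. B is an I-beam. The I-beam is on the floor beside the spool on its +x side. The gap between the I-beam and the spool is 150 mm.

The I-beam's nearest face is 150 mm from the spool's +x face.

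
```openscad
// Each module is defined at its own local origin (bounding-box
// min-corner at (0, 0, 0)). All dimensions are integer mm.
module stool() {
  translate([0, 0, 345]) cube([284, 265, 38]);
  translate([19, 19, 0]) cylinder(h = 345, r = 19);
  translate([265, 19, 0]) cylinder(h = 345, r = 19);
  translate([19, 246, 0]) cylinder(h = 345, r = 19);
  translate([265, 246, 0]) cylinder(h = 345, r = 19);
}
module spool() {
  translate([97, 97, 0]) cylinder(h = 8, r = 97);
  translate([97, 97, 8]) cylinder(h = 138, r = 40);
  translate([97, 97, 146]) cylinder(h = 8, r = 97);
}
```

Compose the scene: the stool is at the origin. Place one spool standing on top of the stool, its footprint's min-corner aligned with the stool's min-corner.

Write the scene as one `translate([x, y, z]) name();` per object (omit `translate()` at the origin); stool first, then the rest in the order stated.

stool();
translate([0, 0, 383]) spool();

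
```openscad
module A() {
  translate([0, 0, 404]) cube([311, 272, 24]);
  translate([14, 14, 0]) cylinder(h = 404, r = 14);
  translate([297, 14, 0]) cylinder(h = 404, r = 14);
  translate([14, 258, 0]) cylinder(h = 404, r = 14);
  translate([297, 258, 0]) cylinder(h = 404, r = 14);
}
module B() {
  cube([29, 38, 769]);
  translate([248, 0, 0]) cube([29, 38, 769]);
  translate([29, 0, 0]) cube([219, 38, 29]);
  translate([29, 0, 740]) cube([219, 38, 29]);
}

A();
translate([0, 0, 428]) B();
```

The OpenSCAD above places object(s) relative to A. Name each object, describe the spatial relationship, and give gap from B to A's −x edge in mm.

A is a stool. B is a picture frame. The picture frame is on top of the stool. The gap from the picture frame to the stool's −x edge is 0 mm.

The picture frame's min-x is at 0; the stool's min-x is 0; gap = 0 mm.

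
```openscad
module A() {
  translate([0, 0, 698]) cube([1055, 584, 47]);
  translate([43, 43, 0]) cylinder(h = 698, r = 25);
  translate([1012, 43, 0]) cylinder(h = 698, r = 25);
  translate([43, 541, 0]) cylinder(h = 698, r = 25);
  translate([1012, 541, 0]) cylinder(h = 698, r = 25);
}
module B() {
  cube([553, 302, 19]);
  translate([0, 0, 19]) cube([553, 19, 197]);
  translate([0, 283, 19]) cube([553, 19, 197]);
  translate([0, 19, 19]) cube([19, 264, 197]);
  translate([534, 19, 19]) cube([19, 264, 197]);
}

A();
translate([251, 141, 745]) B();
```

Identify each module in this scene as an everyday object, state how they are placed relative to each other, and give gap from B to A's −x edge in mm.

The open box's min-x is at 251; the table's min-x is 0; gap = 251 mm.

A is a table. B is an open box. The open box is on top of the table, centred. The gap from the open box to the table's −x edge is 251 mm.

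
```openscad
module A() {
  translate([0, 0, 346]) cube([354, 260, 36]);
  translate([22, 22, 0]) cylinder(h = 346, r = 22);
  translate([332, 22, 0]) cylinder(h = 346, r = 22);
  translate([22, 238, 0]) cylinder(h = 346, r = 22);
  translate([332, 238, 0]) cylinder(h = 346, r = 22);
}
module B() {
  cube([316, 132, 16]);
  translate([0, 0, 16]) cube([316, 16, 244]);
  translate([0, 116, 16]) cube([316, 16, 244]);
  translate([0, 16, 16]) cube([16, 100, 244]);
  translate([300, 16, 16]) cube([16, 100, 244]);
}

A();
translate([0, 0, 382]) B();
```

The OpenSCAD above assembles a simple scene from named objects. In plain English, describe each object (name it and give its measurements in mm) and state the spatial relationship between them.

A is a simple wooden stool: a rectangular seat 354 mm (x) by 260 mm (y), 36 mm thick, top face at z = 382 mm, on four round legs, each 44 mm in diameter. The legs rest on z = 0, each leg's axis is inset half a diameter from the nearest pair of seat edges (so the leg's bounding box is flush with the corner).

B is an open-topped rectangular box: outside dimensions 316×132×260 mm, with a uniform wall and base thickness of 16 mm. The base is a full 316×132 slab on the floor; four walls sit on top of the base. The front and back walls (the −y and +y sides) span the full width; the two side walls fit between them.

The open box is on top of the stool.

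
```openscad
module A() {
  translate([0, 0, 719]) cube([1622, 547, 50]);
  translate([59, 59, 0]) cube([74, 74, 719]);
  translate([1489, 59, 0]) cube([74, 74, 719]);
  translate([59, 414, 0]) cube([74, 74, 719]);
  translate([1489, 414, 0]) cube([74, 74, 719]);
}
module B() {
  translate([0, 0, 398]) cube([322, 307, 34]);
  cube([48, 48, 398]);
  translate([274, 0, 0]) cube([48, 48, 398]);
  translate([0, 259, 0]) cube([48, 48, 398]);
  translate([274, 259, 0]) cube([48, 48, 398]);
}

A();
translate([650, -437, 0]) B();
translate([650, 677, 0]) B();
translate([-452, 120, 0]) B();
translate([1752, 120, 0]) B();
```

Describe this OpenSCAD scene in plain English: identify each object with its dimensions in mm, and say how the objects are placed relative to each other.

A is a rectangular dining table. The top is 1622×547×50 mm with its upper surface at z = 769 mm. It stands on four 74×74 mm square legs, each inset 59 mm from the nearest pair of top edges, running from the floor to the underside of the top.

B is a four-legged stool. The seat is a 322×307×34 mm slab whose top surface is at z = 432 mm; four square legs, each 48×48 mm in cross-section, run from the floor (z = 0) to the underside of the seat, each flush with a corner of the seat.

Four stools sit around the table at the −y, +y, −x, +x sides.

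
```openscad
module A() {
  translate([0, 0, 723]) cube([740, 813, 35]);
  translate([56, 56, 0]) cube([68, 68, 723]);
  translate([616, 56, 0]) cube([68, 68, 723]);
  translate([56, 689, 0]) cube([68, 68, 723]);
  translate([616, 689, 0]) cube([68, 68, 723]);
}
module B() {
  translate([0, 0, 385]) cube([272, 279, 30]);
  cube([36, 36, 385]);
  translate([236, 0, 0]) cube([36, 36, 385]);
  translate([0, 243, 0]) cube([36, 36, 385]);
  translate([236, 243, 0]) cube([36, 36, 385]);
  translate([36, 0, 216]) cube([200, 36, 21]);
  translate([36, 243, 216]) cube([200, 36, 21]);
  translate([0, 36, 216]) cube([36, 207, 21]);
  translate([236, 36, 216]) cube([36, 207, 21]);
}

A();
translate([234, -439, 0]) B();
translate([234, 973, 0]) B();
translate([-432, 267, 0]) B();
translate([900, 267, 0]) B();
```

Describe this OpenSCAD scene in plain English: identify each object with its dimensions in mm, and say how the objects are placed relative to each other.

A is a rectangular dining table. The top is 740×813×35 mm with its upper surface at z = 758 mm. It stands on four 68×68 mm square legs, each inset 56 mm from the nearest pair of top edges, running from the floor to the underside of the top.

B is a four-legged stool. The seat is a 272×279×30 mm slab whose top surface is at z = 415 mm; four square legs, each 36×36 mm in cross-section, run from the floor (z = 0) to the underside of the seat, each flush with a corner of the seat. Four stretchers, 36 mm wide and 21 mm tall, connect adjacent legs with their undersides at z = 216 mm, each running between the inner faces of the legs it joins and aligned with the legs' outer faces on the other axis.

Four stools sit around the table at the −y, +y, −x, +x sides.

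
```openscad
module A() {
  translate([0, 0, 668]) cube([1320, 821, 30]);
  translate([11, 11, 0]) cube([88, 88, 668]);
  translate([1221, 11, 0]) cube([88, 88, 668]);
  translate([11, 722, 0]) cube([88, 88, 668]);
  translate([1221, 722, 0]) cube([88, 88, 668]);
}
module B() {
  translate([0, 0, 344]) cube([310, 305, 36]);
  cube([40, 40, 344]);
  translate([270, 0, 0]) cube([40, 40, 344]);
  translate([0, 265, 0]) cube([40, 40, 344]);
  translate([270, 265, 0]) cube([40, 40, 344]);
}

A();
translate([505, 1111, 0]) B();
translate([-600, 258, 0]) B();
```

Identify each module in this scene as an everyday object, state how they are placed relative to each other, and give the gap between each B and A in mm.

Each stool's nearest face is 290 mm from the table's bounding box.

A is a table. B is a stool. Two stools sit around the table at the +y, −x sides. The gap between each stool and the table is 290 mm.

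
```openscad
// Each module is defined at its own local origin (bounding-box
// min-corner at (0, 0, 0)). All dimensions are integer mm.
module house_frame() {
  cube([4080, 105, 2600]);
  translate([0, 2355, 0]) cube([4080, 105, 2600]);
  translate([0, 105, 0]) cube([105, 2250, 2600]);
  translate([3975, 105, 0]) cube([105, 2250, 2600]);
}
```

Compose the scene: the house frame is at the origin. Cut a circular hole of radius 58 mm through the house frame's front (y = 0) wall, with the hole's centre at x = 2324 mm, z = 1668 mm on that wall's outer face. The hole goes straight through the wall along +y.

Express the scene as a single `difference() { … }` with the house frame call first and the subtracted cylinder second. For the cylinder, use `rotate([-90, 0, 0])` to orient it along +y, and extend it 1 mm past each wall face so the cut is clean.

difference() {
  house_frame();
  translate([2324, -1, 1668]) rotate([-90, 0, 0]) cylinder(h = 107, r = 58);
}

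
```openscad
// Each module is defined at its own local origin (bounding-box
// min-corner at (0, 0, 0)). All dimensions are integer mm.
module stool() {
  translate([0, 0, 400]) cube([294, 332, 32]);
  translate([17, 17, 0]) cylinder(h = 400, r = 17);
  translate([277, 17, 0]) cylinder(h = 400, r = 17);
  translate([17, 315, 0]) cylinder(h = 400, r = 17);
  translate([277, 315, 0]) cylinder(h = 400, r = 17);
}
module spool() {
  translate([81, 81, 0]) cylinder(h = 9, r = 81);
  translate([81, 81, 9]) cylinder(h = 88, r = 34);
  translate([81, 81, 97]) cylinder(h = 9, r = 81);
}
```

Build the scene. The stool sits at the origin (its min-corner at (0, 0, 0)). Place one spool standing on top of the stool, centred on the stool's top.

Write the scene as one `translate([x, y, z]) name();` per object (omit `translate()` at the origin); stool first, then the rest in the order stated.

stool();
translate([66, 85, 432]) spool();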